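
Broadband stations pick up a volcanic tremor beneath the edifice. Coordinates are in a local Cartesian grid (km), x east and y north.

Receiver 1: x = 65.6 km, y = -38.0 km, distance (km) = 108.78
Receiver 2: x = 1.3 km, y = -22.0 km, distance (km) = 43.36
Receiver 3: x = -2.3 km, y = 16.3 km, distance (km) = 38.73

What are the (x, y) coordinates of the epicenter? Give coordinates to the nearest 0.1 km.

-36.8 km east, -1.3 km north

Circle about each station: (x − 65.6)² + (y + 38.0)² = 108.78²; (x − 1.3)² + (y + 22.0)² = 43.36²; (x + 2.3)² + (y − 16.3)² = 38.73².
Subtracting the Receiver 1 equation from the Receiver 2 and Receiver 3 equations removes the quadratic terms:
-128.6 x + 32.0 y = 4691.33
-135.8 x + 108.6 y = 4856.70
Solving the 2×2 system: x ≈ -36.8, y ≈ -1.3 km.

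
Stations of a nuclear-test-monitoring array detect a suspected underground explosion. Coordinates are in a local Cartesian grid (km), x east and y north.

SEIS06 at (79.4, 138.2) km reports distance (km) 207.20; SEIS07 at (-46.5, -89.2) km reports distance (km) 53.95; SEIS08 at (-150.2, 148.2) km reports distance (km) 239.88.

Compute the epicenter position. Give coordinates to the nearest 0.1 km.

(-11.9, -47.8)

Circle about each station: (x − 79.4)² + (y − 138.2)² = 207.20²; (x + 46.5)² + (y + 89.2)² = 53.95²; (x + 150.2)² + (y − 148.2)² = 239.88².
Subtracting pairs of circle equations eliminates x²+y² and gives linear equations (the radical axes):
-251.8 x − 454.8 y = 24736.53
-459.2 x + 20.0 y = 4509.11
Solving the 2×2 system: x ≈ -11.9, y ≈ -47.8 km.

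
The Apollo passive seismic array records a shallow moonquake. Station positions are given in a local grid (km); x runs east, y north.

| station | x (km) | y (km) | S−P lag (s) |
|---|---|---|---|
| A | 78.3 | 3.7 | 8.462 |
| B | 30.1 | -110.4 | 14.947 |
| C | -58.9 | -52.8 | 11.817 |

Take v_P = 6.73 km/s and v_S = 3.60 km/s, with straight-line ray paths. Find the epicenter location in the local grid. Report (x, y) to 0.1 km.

12.8 km east, 4.0 km north

Distance from S−P lag: d = Δt · v_P v_S / (v_P − v_S) = Δt · (6.73·3.60)/(6.73−3.60) ≈ 7.7406·Δt.
So d_A = 65.50, d_B = 115.70, d_C = 91.47 km.
Circle about each station: (x − 78.3)² + (y − 3.7)² = 65.50²; (x − 30.1)² + (y + 110.4)² = 115.70²; (x + 58.9)² + (y + 52.8)² = 91.47².
Subtracting the A equation from the B and C equations removes the quadratic terms:
-96.4 x − 228.2 y = -2146.65
-274.4 x − 113.0 y = -3964.04
Solving the 2×2 system: x ≈ 12.8, y ≈ 4.0 km.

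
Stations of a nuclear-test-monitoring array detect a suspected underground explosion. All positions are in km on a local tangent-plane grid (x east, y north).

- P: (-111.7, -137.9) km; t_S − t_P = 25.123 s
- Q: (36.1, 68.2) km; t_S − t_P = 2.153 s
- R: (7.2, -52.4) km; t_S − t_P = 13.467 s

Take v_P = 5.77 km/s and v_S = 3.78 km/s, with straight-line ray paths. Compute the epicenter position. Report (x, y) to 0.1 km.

Distance from S−P lag: d = Δt · v_P v_S / (v_P − v_S) = Δt · (5.77·3.78)/(5.77−3.78) ≈ 10.9601·Δt.
So d_P = 275.35, d_Q = 23.60, d_R = 147.60 km.
Circle about each station: (x + 111.7)² + (y + 137.9)² = 275.35²; (x − 36.1)² + (y − 68.2)² = 23.60²; (x − 7.2)² + (y + 52.4)² = 147.60².
Subtracting pairs of circle equations eliminates x²+y² and gives linear equations (the radical axes):
295.6 x + 412.2 y = 49721.81
237.8 x + 171.0 y = 25336.16
Solving the 2×2 system: x ≈ 40.9, y ≈ 91.3 km.

40.9 km east, 91.3 km north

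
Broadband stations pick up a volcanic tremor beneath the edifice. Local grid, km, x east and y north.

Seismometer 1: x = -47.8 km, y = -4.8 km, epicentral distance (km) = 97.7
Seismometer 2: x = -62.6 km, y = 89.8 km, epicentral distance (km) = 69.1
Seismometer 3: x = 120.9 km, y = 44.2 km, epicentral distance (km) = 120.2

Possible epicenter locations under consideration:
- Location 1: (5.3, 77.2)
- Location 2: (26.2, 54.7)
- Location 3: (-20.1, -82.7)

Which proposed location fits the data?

Location 1

For each candidate, compare |candidate − station| to the reported distance:
Location 1: residuals Seismometer 1 0.0, Seismometer 2 0.0, Seismometer 3 0.0 → max 0.0 km
Location 2: residuals Seismometer 1 2.7, Seismometer 2 26.4, Seismometer 3 24.9 → max 26.4 km
Location 3: residuals Seismometer 1 15.0, Seismometer 2 108.6, Seismometer 3 69.5 → max 108.6 km
Only Location 1 has all residuals ≈ 0.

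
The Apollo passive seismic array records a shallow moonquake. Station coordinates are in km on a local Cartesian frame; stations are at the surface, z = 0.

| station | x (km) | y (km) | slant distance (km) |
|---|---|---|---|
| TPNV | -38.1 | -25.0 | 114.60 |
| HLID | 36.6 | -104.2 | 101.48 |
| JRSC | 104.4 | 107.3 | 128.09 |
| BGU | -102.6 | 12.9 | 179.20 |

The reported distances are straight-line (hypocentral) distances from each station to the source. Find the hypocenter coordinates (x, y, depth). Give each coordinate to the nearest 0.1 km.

(72.4, -13.5, 28.1)

Each station gives a sphere (x−x_i)² + (y−y_i)² + z² = d_i² (stations at z=0).
Subtracting the TPNV sphere from HLID and JRSC: z² cancels, leaving linear equations in x and y:
149.4 x − 158.4 y = 12955.56
285.0 x + 264.6 y = 17062.15
Solving: x ≈ 72.402, y ≈ -13.502 km (keep extra digits for the depth step; rounded: 72.4, -13.5).
Then from the TPNV sphere: z² = 114.60² − (x + 38.1)² − (y + 25.0)² with x = 72.402, y = -13.502, so z ≈ 28.112 ≈ 28.1 km.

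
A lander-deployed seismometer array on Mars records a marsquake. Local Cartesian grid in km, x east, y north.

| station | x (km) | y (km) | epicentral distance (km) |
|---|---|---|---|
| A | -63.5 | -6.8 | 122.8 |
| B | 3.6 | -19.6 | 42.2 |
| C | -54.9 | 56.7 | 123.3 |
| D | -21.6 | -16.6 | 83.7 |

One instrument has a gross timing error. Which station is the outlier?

Solve using three stations at a time. Using A, C, D (subtract circle equations pairwise → linear system) gives (x, y) ≈ (58.4, 8.1).
Distances from that point to each station vs reported:
  A: calculated 122.8 vs reported 122.8 → residual 0.0 km
  B: calculated 61.4 vs reported 42.2 → residual 19.2 km
  C: calculated 123.3 vs reported 123.3 → residual 0.0 km
  D: calculated 83.7 vs reported 83.7 → residual 0.0 km
A, C, D are mutually consistent (residuals ≈ 0); B is off by 19.2 km.

B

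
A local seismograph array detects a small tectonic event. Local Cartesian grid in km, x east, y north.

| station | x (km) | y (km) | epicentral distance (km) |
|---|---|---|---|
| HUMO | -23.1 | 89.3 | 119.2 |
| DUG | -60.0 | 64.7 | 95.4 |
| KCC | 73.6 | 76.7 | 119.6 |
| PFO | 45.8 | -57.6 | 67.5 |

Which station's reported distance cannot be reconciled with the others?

Solve using three stations at a time. Using DUG, KCC, PFO (subtract circle equations pairwise → linear system) gives (x, y) ≈ (-5.1, -13.3).
Distances from that point to each station vs reported:
  HUMO: calculated 104.2 vs reported 119.2 → residual 15.0 km
  DUG: calculated 95.4 vs reported 95.4 → residual 0.0 km
  KCC: calculated 119.6 vs reported 119.6 → residual 0.0 km
  PFO: calculated 67.5 vs reported 67.5 → residual 0.0 km
DUG, KCC, PFO are mutually consistent (residuals ≈ 0); HUMO is off by 15.0 km.

HUMO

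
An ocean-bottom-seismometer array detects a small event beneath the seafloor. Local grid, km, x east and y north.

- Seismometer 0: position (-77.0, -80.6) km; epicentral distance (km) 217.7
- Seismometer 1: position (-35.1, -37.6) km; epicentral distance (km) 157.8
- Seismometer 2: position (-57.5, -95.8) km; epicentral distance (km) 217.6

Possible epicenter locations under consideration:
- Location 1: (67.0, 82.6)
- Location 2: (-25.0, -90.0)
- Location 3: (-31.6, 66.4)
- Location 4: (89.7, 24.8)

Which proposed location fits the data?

Location 1

For each candidate, compare |candidate − station| to the reported distance:
Location 1: residuals Seismometer 0 0.1, Seismometer 1 0.1, Seismometer 2 0.1 → max 0.1 km
Location 2: residuals Seismometer 0 164.9, Seismometer 1 104.4, Seismometer 2 184.6 → max 184.6 km
Location 3: residuals Seismometer 0 63.8, Seismometer 1 53.7, Seismometer 2 53.3 → max 63.8 km
Location 4: residuals Seismometer 0 20.5, Seismometer 1 18.3, Seismometer 2 27.3 → max 27.3 km
Only Location 1 has all residuals ≈ 0.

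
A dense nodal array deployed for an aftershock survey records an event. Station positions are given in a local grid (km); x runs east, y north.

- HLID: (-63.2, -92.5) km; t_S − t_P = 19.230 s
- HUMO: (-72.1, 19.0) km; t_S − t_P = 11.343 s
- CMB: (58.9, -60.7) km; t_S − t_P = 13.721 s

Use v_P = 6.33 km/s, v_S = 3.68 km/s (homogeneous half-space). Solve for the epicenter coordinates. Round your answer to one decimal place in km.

Distance from S−P lag: d = Δt · v_P v_S / (v_P − v_S) = Δt · (6.33·3.68)/(6.33−3.68) ≈ 8.7903·Δt.
So d_HLID = 169.04, d_HUMO = 99.71, d_CMB = 120.61 km.
Circle about each station: (x + 63.2)² + (y + 92.5)² = 169.04²; (x + 72.1)² + (y − 19.0)² = 99.71²; (x − 58.9)² + (y + 60.7)² = 120.61².
Subtracting pairs of circle equations eliminates x²+y² and gives linear equations (the radical axes):
-17.8 x + 223.0 y = 11641.36
244.2 x + 63.6 y = 8630.96
Solving the 2×2 system: x ≈ 21.3, y ≈ 53.9 km.

21.3 km east, 53.9 km north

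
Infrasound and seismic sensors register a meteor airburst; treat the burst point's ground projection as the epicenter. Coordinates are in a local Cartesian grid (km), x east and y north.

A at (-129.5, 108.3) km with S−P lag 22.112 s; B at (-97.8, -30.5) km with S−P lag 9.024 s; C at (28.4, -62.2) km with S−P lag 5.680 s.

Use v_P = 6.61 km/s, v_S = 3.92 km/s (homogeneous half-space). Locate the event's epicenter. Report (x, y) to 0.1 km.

(-24.3, -76.9)

Distance from S−P lag: d = Δt · v_P v_S / (v_P − v_S) = Δt · (6.61·3.92)/(6.61−3.92) ≈ 9.6324·Δt.
So d_A = 212.99, d_B = 86.92, d_C = 54.71 km.
Circle about each station: (x + 129.5)² + (y − 108.3)² = 212.99²; (x + 97.8)² + (y + 30.5)² = 86.92²; (x − 28.4)² + (y + 62.2)² = 54.71².
Subtracting the A equation from the B and C equations removes the quadratic terms:
63.4 x − 277.6 y = 19805.60
315.8 x − 341.0 y = 18547.82
Solving the 2×2 system: x ≈ -24.3, y ≈ -76.9 km.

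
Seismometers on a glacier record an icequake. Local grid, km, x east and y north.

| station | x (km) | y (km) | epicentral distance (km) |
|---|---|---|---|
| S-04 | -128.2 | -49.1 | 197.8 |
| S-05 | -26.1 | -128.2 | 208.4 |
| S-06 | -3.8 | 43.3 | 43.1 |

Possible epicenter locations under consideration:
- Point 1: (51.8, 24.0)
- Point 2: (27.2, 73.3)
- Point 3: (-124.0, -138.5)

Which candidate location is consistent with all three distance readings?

Point 2

For each candidate, compare |candidate − station| to the reported distance:
Point 1: residuals S-04 3.5, S-05 37.4, S-06 15.8 → max 37.4 km
Point 2: residuals S-04 0.0, S-05 0.0, S-06 0.0 → max 0.0 km
Point 3: residuals S-04 108.3, S-05 110.0, S-06 174.8 → max 174.8 km
Only Point 2 has all residuals ≈ 0.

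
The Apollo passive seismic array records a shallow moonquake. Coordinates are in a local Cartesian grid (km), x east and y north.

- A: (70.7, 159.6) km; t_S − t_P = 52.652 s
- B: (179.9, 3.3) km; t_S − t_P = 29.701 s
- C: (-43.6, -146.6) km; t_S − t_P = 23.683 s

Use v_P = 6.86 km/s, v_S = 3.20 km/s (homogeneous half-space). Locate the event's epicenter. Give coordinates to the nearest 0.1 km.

Distance from S−P lag: d = Δt · v_P v_S / (v_P − v_S) = Δt · (6.86·3.20)/(6.86−3.20) ≈ 5.9978·Δt.
So d_A = 315.80, d_B = 178.14, d_C = 142.05 km.
Circle about each station: (x − 70.7)² + (y − 159.6)² = 315.80²; (x − 179.9)² + (y − 3.3)² = 178.14²; (x + 43.6)² + (y + 146.6)² = 142.05².
Subtracting the A equation from the B and C equations removes the quadratic terms:
218.4 x − 312.6 y = 69900.03
-228.6 x − 612.4 y = 72473.31
Solving the 2×2 system: x ≈ 98.2, y ≈ -155.0 km.
Check against A (with the unrounded x, y): √((x − 70.7)²+(y − 159.6)²) = 315.80 ≈ 315.80 km. ✓

98.2 km east, -155.0 km north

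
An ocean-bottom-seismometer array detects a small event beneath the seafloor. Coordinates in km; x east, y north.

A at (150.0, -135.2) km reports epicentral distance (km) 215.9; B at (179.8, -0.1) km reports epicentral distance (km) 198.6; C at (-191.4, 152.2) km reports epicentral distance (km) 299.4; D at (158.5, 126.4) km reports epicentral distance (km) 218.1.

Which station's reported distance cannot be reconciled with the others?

Solve using three stations at a time. Using A, B, D (subtract circle equations pairwise → linear system) gives (x, y) ≈ (-18.7, -0.6).
Distances from that point to each station vs reported:
  A: calculated 215.8 vs reported 215.9 → residual 0.1 km
  B: calculated 198.5 vs reported 198.6 → residual 0.1 km
  C: calculated 230.6 vs reported 299.4 → residual 68.8 km
  D: calculated 218.0 vs reported 218.1 → residual 0.1 km
A, B, D are mutually consistent (residuals ≈ 0); C is off by 68.8 km.

C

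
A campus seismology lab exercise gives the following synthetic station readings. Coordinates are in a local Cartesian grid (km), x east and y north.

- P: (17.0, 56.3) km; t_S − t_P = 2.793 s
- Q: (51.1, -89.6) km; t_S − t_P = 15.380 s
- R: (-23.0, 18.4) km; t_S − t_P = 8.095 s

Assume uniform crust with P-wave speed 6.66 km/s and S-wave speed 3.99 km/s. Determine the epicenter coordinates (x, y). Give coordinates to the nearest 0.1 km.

x ≈ 43.9 km, y ≈ 63.3 km

Distance from S−P lag: d = Δt · v_P v_S / (v_P − v_S) = Δt · (6.66·3.99)/(6.66−3.99) ≈ 9.9526·Δt.
So d_P = 27.80, d_Q = 153.07, d_R = 80.57 km.
Circle about each station: (x − 17.0)² + (y − 56.3)² = 27.80²; (x − 51.1)² + (y + 89.6)² = 153.07²; (x + 23.0)² + (y − 18.4)² = 80.57².
Subtracting pairs of circle equations eliminates x²+y² and gives linear equations (the radical axes):
68.2 x − 291.8 y = -15476.90
-80.0 x − 75.8 y = -8309.81
Solving the 2×2 system: x ≈ 43.9, y ≈ 63.3 km.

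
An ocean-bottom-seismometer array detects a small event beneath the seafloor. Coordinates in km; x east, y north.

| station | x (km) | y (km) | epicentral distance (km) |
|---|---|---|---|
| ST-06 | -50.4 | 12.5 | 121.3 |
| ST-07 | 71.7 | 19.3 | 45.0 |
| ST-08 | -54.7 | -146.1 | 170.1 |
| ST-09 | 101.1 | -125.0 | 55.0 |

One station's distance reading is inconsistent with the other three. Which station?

ST-09

Solve using three stations at a time. Using ST-06, ST-07, ST-08 (subtract circle equations pairwise → linear system) gives (x, y) ≈ (64.9, -25.2).
Distances from that point to each station vs reported:
  ST-06: calculated 121.3 vs reported 121.3 → residual 0.0 km
  ST-07: calculated 45.0 vs reported 45.0 → residual 0.0 km
  ST-08: calculated 170.1 vs reported 170.1 → residual 0.0 km
  ST-09: calculated 106.2 vs reported 55.0 → residual 51.2 km
ST-06, ST-07, ST-08 are mutually consistent (residuals ≈ 0); ST-09 is off by 51.2 km.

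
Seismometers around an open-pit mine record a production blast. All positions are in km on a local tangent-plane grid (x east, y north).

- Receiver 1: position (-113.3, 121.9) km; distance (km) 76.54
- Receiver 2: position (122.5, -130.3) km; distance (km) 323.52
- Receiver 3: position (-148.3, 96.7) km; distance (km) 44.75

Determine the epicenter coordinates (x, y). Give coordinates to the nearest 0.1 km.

Circle about each station: (x + 113.3)² + (y − 121.9)² = 76.54²; (x − 122.5)² + (y + 130.3)² = 323.52²; (x + 148.3)² + (y − 96.7)² = 44.75².
Subtracting the Receiver 1 equation from the Receiver 2 and Receiver 3 equations removes the quadratic terms:
471.6 x − 504.4 y = -94518.98
-70.0 x − 50.4 y = 7503.09
Solving the 2×2 system: x ≈ -144.7, y ≈ 52.1 km.
Check against Receiver 1 (with the unrounded x, y): √((x + 113.3)²+(y − 121.9)²) = 76.54 ≈ 76.54 km. ✓

-144.7 km east, 52.1 km north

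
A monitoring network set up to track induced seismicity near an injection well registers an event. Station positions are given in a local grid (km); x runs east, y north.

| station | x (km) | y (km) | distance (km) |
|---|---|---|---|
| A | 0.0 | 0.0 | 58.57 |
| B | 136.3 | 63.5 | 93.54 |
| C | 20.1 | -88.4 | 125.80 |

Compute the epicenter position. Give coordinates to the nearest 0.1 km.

(47.4, 34.4)

Circle about each station: x² + y² = 58.57²; (x − 136.3)² + (y − 63.5)² = 93.54²; (x − 20.1)² + (y + 88.4)² = 125.80².
Subtracting the A equation from the B and C equations removes the quadratic terms:
272.6 x + 127.0 y = 17290.65
40.2 x − 176.8 y = -4176.63
Solving the 2×2 system: x ≈ 47.4, y ≈ 34.4 km.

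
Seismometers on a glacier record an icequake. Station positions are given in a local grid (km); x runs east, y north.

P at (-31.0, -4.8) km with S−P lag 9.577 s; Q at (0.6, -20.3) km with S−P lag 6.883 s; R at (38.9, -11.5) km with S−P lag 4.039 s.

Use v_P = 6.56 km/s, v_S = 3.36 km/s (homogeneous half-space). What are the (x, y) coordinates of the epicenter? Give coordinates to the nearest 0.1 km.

Distance from S−P lag: d = Δt · v_P v_S / (v_P − v_S) = Δt · (6.56·3.36)/(6.56−3.36) ≈ 6.8880·Δt.
So d_P = 65.97, d_Q = 47.41, d_R = 27.82 km.
Circle about each station: (x + 31.0)² + (y + 4.8)² = 65.97²; (x − 0.6)² + (y + 20.3)² = 47.41²; (x − 38.9)² + (y + 11.5)² = 27.82².
Subtracting the P equation from the Q and R equations removes the quadratic terms:
63.2 x − 31.0 y = 1532.74
139.8 x − 13.4 y = 4239.51
Solving the 2×2 system: x ≈ 31.8, y ≈ 15.4 km.

(31.8, 15.4)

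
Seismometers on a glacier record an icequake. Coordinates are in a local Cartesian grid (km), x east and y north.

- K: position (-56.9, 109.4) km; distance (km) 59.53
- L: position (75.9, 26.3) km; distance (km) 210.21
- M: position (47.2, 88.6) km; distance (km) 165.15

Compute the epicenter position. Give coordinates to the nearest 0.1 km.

Circle about each station: (x + 56.9)² + (y − 109.4)² = 59.53²; (x − 75.9)² + (y − 26.3)² = 210.21²; (x − 47.2)² + (y − 88.6)² = 165.15².
Subtracting the K equation from the L and M equations removes the quadratic terms:
265.6 x − 166.2 y = -49397.89
208.2 x − 41.6 y = -28858.87
Solving the 2×2 system: x ≈ -116.4, y ≈ 111.2 km.

-116.4 km east, 111.2 km north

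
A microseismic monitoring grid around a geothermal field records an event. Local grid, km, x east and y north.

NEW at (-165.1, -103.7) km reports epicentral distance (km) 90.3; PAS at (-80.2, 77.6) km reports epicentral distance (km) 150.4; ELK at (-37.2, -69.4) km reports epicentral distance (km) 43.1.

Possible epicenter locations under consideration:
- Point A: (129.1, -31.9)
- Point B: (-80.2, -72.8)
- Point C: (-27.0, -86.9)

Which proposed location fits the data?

Point B

For each candidate, compare |candidate − station| to the reported distance:
Point A: residuals NEW 212.5, PAS 85.8, ELK 127.4 → max 212.5 km
Point B: residuals NEW 0.0, PAS 0.0, ELK 0.0 → max 0.0 km
Point C: residuals NEW 48.8, PAS 22.5, ELK 22.8 → max 48.8 km
Only Point B has all residuals ≈ 0.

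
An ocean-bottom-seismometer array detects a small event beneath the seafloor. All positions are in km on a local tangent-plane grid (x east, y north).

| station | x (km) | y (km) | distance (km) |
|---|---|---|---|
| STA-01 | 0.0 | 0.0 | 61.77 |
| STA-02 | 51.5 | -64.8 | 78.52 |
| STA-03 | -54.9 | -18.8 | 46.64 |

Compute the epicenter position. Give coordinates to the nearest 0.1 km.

Circle about each station: x² + y² = 61.77²; (x − 51.5)² + (y + 64.8)² = 78.52²; (x + 54.9)² + (y + 18.8)² = 46.64².
Subtracting the STA-01 equation from the STA-02 and STA-03 equations removes the quadratic terms:
103.0 x − 129.6 y = 4501.43
-109.8 x − 37.6 y = 5007.69
Solving the 2×2 system: x ≈ -26.5, y ≈ -55.8 km.
Check against STA-01 (with the unrounded x, y): √(x²+y²) = 61.77 ≈ 61.77 km. ✓

x ≈ -26.5 km, y ≈ -55.8 km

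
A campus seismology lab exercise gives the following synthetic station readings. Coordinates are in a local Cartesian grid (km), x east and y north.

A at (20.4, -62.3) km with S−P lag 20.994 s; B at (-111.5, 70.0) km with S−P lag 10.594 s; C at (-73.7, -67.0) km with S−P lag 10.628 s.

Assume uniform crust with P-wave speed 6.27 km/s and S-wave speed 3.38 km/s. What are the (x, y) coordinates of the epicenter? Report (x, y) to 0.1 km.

(-123.2, -6.8)

Distance from S−P lag: d = Δt · v_P v_S / (v_P − v_S) = Δt · (6.27·3.38)/(6.27−3.38) ≈ 7.3331·Δt.
So d_A = 153.95, d_B = 77.69, d_C = 77.94 km.
Circle about each station: (x − 20.4)² + (y + 62.3)² = 153.95²; (x + 111.5)² + (y − 70.0)² = 77.69²; (x + 73.7)² + (y + 67.0)² = 77.94².
Subtracting pairs of circle equations eliminates x²+y² and gives linear equations (the radical axes):
-263.8 x + 264.6 y = 30699.67
-188.2 x − 9.4 y = 23249.20
Solving the 2×2 system: x ≈ -123.2, y ≈ -6.8 km.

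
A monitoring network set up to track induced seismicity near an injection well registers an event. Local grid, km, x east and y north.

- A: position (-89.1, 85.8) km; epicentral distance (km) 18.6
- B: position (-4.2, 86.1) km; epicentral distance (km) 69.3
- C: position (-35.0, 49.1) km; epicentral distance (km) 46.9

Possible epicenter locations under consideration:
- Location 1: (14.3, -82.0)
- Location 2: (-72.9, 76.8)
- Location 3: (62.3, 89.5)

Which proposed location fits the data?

For each candidate, compare |candidate − station| to the reported distance:
Location 1: residuals A 178.5, B 99.8, C 93.2 → max 178.5 km
Location 2: residuals A 0.1, B 0.0, C 0.0 → max 0.1 km
Location 3: residuals A 132.8, B 2.7, C 58.5 → max 132.8 km
Only Location 2 has all residuals ≈ 0.

Location 2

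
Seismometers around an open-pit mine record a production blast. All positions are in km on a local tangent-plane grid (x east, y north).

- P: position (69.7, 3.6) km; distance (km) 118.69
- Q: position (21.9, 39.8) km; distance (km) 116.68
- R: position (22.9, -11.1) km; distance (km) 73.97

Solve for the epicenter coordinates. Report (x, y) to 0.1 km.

Circle about each station: (x − 69.7)² + (y − 3.6)² = 118.69²; (x − 21.9)² + (y − 39.8)² = 116.68²; (x − 22.9)² + (y + 11.1)² = 73.97².
Subtracting the P equation from the Q and R equations removes the quadratic terms:
-95.6 x + 72.4 y = -2334.31
-93.6 x − 29.4 y = 4392.33
Solving the 2×2 system: x ≈ -26.0, y ≈ -66.6 km.

x ≈ -26.0 km, y ≈ -66.6 km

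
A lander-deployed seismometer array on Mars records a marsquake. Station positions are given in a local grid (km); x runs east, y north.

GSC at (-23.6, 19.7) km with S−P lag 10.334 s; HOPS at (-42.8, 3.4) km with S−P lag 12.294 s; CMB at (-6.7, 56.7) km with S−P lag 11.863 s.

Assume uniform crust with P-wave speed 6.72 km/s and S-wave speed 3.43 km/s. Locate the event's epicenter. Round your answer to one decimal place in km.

(42.2, -10.5)

Distance from S−P lag: d = Δt · v_P v_S / (v_P − v_S) = Δt · (6.72·3.43)/(6.72−3.43) ≈ 7.0060·Δt.
So d_GSC = 72.40, d_HOPS = 86.13, d_CMB = 83.11 km.
Circle about each station: (x + 23.6)² + (y − 19.7)² = 72.40²; (x + 42.8)² + (y − 3.4)² = 86.13²; (x + 6.7)² + (y − 56.7)² = 83.11².
Subtracting the GSC equation from the HOPS and CMB equations removes the quadratic terms:
-38.4 x − 32.6 y = -1278.27
33.8 x + 74.0 y = 649.22
Solving the 2×2 system: x ≈ 42.2, y ≈ -10.5 km.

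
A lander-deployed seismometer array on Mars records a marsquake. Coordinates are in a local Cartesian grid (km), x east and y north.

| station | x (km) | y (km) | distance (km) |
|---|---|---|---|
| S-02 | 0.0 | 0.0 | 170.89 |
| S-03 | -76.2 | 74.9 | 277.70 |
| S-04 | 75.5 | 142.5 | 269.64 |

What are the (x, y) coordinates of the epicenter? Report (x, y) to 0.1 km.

117.8 km east, -123.8 km north

Circle about each station: x² + y² = 170.89²; (x + 76.2)² + (y − 74.9)² = 277.70²; (x − 75.5)² + (y − 142.5)² = 269.64².
Subtracting pairs of circle equations eliminates x²+y² and gives linear equations (the radical axes):
-152.4 x + 149.8 y = -36497.45
151.0 x + 285.0 y = -17495.84
Solving the 2×2 system: x ≈ 117.8, y ≈ -123.8 km.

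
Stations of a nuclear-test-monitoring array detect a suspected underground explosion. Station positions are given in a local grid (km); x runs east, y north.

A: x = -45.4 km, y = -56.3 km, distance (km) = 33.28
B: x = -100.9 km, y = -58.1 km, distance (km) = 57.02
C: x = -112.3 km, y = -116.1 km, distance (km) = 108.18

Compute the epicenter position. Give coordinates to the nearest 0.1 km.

(-54.9, -24.4)

Circle about each station: (x + 45.4)² + (y + 56.3)² = 33.28²; (x + 100.9)² + (y + 58.1)² = 57.02²; (x + 112.3)² + (y + 116.1)² = 108.18².
Subtracting the A equation from the B and C equations removes the quadratic terms:
-111.0 x − 3.6 y = 6181.85
-133.8 x − 119.6 y = 10264.30
Solving the 2×2 system: x ≈ -54.9, y ≈ -24.4 km.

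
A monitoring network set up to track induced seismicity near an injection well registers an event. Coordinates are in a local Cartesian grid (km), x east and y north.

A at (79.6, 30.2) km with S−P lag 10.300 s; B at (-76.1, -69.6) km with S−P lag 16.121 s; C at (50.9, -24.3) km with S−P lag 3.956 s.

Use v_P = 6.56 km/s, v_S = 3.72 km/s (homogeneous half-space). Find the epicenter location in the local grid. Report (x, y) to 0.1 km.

(61.8, -56.5)

Distance from S−P lag: d = Δt · v_P v_S / (v_P − v_S) = Δt · (6.56·3.72)/(6.56−3.72) ≈ 8.5927·Δt.
So d_A = 88.50, d_B = 138.52, d_C = 33.99 km.
Circle about each station: (x − 79.6)² + (y − 30.2)² = 88.50²; (x + 76.1)² + (y + 69.6)² = 138.52²; (x − 50.9)² + (y + 24.3)² = 33.99².
Subtracting pairs of circle equations eliminates x²+y² and gives linear equations (the radical axes):
-311.4 x − 199.6 y = -7968.37
-57.4 x − 109.0 y = 2610.03
Solving the 2×2 system: x ≈ 61.8, y ≈ -56.5 km.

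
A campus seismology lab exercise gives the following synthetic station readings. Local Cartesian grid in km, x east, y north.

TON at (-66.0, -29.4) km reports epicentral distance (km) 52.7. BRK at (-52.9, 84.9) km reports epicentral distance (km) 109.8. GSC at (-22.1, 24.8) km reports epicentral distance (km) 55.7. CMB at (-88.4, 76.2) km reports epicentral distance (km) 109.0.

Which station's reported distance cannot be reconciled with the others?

TON

Solve using three stations at a time. Using BRK, GSC, CMB (subtract circle equations pairwise → linear system) gives (x, y) ≈ (-47.3, -24.7).
Distances from that point to each station vs reported:
  TON: calculated 19.3 vs reported 52.7 → residual 33.4 km
  BRK: calculated 109.7 vs reported 109.8 → residual 0.1 km
  GSC: calculated 55.5 vs reported 55.7 → residual 0.2 km
  CMB: calculated 108.9 vs reported 109.0 → residual 0.1 km
BRK, GSC, CMB are mutually consistent (residuals ≈ 0); TON is off by 33.4 km.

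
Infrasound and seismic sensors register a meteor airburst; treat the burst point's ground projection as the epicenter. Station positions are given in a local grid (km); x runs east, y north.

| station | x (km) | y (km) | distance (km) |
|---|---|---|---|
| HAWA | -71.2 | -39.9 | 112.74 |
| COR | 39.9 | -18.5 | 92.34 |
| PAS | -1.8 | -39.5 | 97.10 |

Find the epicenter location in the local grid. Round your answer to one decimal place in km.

(-13.4, 56.9)

Circle about each station: (x + 71.2)² + (y + 39.9)² = 112.74²; (x − 39.9)² + (y + 18.5)² = 92.34²; (x + 1.8)² + (y + 39.5)² = 97.10².
Subtracting pairs of circle equations eliminates x²+y² and gives linear equations (the radical axes):
222.2 x + 42.8 y = -543.56
138.8 x + 0.8 y = -1816.06
Solving the 2×2 system: x ≈ -13.4, y ≈ 56.9 km.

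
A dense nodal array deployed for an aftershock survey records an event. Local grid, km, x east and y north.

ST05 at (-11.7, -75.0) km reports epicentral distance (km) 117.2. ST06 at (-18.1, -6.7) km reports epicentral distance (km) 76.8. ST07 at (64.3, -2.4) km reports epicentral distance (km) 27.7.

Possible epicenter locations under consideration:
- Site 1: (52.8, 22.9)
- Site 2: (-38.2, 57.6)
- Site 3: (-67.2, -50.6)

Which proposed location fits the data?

Site 1

For each candidate, compare |candidate − station| to the reported distance:
Site 1: residuals ST05 0.0, ST06 0.0, ST07 0.1 → max 0.1 km
Site 2: residuals ST05 18.0, ST06 9.4, ST07 91.1 → max 91.1 km
Site 3: residuals ST05 56.6, ST06 10.9, ST07 112.4 → max 112.4 km
Only Site 1 has all residuals ≈ 0.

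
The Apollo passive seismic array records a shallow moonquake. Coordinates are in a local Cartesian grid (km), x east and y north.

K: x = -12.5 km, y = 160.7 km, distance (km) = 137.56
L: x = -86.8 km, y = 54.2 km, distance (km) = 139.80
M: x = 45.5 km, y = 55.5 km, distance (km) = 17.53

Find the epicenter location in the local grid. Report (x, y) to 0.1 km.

Circle about each station: (x + 12.5)² + (y − 160.7)² = 137.56²; (x + 86.8)² + (y − 54.2)² = 139.80²; (x − 45.5)² + (y − 55.5)² = 17.53².
Subtracting the K equation from the L and M equations removes the quadratic terms:
-148.6 x − 213.0 y = -16130.15
116.0 x − 210.4 y = -2214.79
Solving the 2×2 system: x ≈ 52.2, y ≈ 39.3 km.
Check against K (with the unrounded x, y): √((x + 12.5)²+(y − 160.7)²) = 137.56 ≈ 137.56 km. ✓

(52.2, 39.3)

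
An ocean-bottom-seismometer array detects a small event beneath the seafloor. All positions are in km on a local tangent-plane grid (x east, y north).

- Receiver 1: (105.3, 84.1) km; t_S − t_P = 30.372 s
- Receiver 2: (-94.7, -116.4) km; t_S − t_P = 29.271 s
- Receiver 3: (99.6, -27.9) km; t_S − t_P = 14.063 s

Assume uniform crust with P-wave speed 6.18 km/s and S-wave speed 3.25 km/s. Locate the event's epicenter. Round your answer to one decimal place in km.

x ≈ 105.8 km, y ≈ -124.1 km

Distance from S−P lag: d = Δt · v_P v_S / (v_P − v_S) = Δt · (6.18·3.25)/(6.18−3.25) ≈ 6.8549·Δt.
So d_Receiver 1 = 208.20, d_Receiver 2 = 200.65, d_Receiver 3 = 96.40 km.
Circle about each station: (x − 105.3)² + (y − 84.1)² = 208.20²; (x + 94.7)² + (y + 116.4)² = 200.65²; (x − 99.6)² + (y + 27.9)² = 96.40².
Subtracting the Receiver 1 equation from the Receiver 2 and Receiver 3 equations removes the quadratic terms:
-400.0 x − 401.0 y = 7442.97
-11.4 x − 224.0 y = 26591.95
Solving the 2×2 system: x ≈ 105.8, y ≈ -124.1 km.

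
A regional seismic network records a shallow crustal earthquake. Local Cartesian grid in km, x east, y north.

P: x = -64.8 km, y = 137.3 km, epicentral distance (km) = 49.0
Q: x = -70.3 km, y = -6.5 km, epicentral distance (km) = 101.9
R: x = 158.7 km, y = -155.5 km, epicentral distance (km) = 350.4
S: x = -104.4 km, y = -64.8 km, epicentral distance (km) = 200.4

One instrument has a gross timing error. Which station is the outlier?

Solve using three stations at a time. Using P, Q, R (subtract circle equations pairwise → linear system) gives (x, y) ≈ (-87.4, 93.9).
Distances from that point to each station vs reported:
  P: calculated 48.9 vs reported 49.0 → residual 0.1 km
  Q: calculated 101.9 vs reported 101.9 → residual 0.0 km
  R: calculated 350.4 vs reported 350.4 → residual 0.0 km
  S: calculated 159.6 vs reported 200.4 → residual 40.8 km
P, Q, R are mutually consistent (residuals ≈ 0); S is off by 40.8 km.

S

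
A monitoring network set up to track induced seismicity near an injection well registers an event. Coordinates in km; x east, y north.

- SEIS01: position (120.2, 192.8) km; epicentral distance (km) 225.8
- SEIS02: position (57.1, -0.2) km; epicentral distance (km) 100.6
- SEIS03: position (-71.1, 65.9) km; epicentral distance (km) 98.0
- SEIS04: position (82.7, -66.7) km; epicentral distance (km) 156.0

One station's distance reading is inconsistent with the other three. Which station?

SEIS03

Solve using three stations at a time. Using SEIS01, SEIS02, SEIS04 (subtract circle equations pairwise → linear system) gives (x, y) ≈ (-38.1, 31.9).
Distances from that point to each station vs reported:
  SEIS01: calculated 225.7 vs reported 225.8 → residual 0.1 km
  SEIS02: calculated 100.4 vs reported 100.6 → residual 0.2 km
  SEIS03: calculated 47.4 vs reported 98.0 → residual 50.6 km
  SEIS04: calculated 155.9 vs reported 156.0 → residual 0.1 km
SEIS01, SEIS02, SEIS04 are mutually consistent (residuals ≈ 0); SEIS03 is off by 50.6 km.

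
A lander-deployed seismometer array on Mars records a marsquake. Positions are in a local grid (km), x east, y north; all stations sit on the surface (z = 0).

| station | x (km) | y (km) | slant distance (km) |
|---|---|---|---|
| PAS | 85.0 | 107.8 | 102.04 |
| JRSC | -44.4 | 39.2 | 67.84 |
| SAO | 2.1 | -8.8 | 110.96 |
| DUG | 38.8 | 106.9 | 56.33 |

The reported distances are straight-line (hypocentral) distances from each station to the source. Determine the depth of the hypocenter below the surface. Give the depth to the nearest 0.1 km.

Each station gives a sphere (x−x_i)² + (y−y_i)² + z² = d_i² (stations at z=0).
Subtracting the PAS sphere from JRSC and SAO: z² cancels, leaving linear equations in x and y:
-258.8 x − 137.2 y = -9527.94
-165.8 x − 233.2 y = -20663.95
Solving: x ≈ -16.306, y ≈ 100.204 km (keep extra digits for the depth step; rounded: -16.3, 100.2).
Then from the PAS sphere: z² = 102.04² − (x − 85.0)² − (y − 107.8)² with x = -16.306, y = 100.204, so z ≈ 9.569 ≈ 9.6 km.
Check against DUG (with the unrounded solution): distance 56.33 ≈ 56.33 km. ✓

9.6 km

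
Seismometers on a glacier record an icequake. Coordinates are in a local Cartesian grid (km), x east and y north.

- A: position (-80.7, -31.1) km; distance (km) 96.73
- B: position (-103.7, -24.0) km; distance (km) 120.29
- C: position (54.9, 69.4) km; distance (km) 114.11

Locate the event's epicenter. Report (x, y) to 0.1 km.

(15.8, -37.8)

Circle about each station: (x + 80.7)² + (y + 31.1)² = 96.73²; (x + 103.7)² + (y + 24.0)² = 120.29²; (x − 54.9)² + (y − 69.4)² = 114.11².
Subtracting pairs of circle equations eliminates x²+y² and gives linear equations (the radical axes):
-46.0 x + 14.2 y = -1263.00
271.2 x + 201.0 y = -3313.73
Solving the 2×2 system: x ≈ 15.8, y ≈ -37.8 km.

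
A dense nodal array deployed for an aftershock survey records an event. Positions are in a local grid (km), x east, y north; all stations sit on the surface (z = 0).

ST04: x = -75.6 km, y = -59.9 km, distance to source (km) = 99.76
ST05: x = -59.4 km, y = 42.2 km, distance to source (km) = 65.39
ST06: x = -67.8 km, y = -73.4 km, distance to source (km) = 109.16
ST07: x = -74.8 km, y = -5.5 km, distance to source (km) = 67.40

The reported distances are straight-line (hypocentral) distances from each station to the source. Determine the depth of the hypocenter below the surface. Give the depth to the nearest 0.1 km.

59.9 km

Each station gives a sphere (x−x_i)² + (y−y_i)² + z² = d_i² (stations at z=0).
Subtracting the ST04 sphere from ST05 and ST06: z² cancels, leaving linear equations in x and y:
32.4 x + 204.2 y = 1682.04
15.6 x − 27.0 y = -1282.82
Solving: x ≈ -53.330, y ≈ 16.699 km (keep extra digits for the depth step; rounded: -53.3, 16.7).
Then from the ST04 sphere: z² = 99.76² − (x + 75.6)² − (y + 59.9)² with x = -53.330, y = 16.699, so z ≈ 59.906 ≈ 59.9 km.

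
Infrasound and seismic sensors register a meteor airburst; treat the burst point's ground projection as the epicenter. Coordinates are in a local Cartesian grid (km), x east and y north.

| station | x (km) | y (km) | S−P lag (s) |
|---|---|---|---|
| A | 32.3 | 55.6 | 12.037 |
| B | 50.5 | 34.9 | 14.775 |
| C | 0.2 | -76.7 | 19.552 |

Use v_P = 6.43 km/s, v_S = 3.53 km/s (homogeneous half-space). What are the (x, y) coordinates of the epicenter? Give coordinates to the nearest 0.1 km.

Distance from S−P lag: d = Δt · v_P v_S / (v_P − v_S) = Δt · (6.43·3.53)/(6.43−3.53) ≈ 7.8269·Δt.
So d_A = 94.21, d_B = 115.64, d_C = 153.03 km.
Circle about each station: (x − 32.3)² + (y − 55.6)² = 94.21²; (x − 50.5)² + (y − 34.9)² = 115.64²; (x − 0.2)² + (y + 76.7)² = 153.03².
Subtracting the A equation from the B and C equations removes the quadratic terms:
36.4 x − 41.4 y = -4863.48
-64.2 x − 264.6 y = -12794.38
Solving the 2×2 system: x ≈ -61.6, y ≈ 63.3 km.
Check against A (with the unrounded x, y): √((x − 32.3)²+(y − 55.6)²) = 94.23 ≈ 94.21 km. ✓

(-61.6, 63.3)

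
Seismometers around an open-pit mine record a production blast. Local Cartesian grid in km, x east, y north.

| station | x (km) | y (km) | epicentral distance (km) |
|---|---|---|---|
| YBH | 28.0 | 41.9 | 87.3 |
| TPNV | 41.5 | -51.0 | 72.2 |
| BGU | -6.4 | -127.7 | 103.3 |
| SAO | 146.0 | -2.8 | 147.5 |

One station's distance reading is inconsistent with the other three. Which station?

SAO

Solve using three stations at a time. Using YBH, TPNV, BGU (subtract circle equations pairwise → linear system) gives (x, y) ≈ (-26.3, -26.4).
Distances from that point to each station vs reported:
  YBH: calculated 87.2 vs reported 87.3 → residual 0.1 km
  TPNV: calculated 72.1 vs reported 72.2 → residual 0.1 km
  BGU: calculated 103.3 vs reported 103.3 → residual 0.0 km
  SAO: calculated 173.9 vs reported 147.5 → residual 26.4 km
YBH, TPNV, BGU are mutually consistent (residuals ≈ 0); SAO is off by 26.4 km.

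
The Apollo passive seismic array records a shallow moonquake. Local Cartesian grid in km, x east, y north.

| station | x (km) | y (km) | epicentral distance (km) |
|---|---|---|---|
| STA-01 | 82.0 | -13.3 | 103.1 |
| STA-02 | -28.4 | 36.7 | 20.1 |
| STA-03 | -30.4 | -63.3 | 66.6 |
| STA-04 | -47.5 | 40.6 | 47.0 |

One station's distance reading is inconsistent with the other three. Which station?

Solve using three stations at a time. Using STA-01, STA-03, STA-04 (subtract circle equations pairwise → linear system) gives (x, y) ≈ (-19.9, 2.5).
Distances from that point to each station vs reported:
  STA-01: calculated 103.1 vs reported 103.1 → residual 0.0 km
  STA-02: calculated 35.2 vs reported 20.1 → residual 15.1 km
  STA-03: calculated 66.6 vs reported 66.6 → residual 0.0 km
  STA-04: calculated 47.0 vs reported 47.0 → residual 0.0 km
STA-01, STA-03, STA-04 are mutually consistent (residuals ≈ 0); STA-02 is off by 15.1 km.

STA-02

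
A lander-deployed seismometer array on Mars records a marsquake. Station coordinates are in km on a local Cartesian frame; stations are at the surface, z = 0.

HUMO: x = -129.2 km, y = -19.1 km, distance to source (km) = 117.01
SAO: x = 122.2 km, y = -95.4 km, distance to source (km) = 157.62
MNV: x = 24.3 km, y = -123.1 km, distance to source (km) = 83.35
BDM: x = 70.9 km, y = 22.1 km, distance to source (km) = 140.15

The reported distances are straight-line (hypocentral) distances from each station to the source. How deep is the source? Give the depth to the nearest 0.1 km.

Each station gives a sphere (x−x_i)² + (y−y_i)² + z² = d_i² (stations at z=0).
Subtracting the HUMO sphere from SAO and MNV: z² cancels, leaving linear equations in x and y:
502.8 x − 152.6 y = -4176.17
307.0 x − 208.0 y = 5430.77
Solving: x ≈ -29.400, y ≈ -69.503 km (keep extra digits for the depth step; rounded: -29.4, -69.5).
Then from the HUMO sphere: z² = 117.01² − (x + 129.2)² − (y + 19.1)² with x = -29.400, y = -69.503, so z ≈ 34.509 ≈ 34.5 km.
Check against BDM (with the unrounded solution): distance 140.15 ≈ 140.15 km. ✓

34.5 km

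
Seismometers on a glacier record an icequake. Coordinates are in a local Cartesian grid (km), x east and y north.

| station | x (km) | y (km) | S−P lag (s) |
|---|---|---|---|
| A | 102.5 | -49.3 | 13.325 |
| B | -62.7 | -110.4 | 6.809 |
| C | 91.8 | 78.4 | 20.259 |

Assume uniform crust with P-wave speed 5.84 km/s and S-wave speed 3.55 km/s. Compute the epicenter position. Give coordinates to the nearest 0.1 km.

-16.4 km east, -69.7 km north

Distance from S−P lag: d = Δt · v_P v_S / (v_P − v_S) = Δt · (5.84·3.55)/(5.84−3.55) ≈ 9.0533·Δt.
So d_A = 120.63, d_B = 61.64, d_C = 183.41 km.
Circle about each station: (x − 102.5)² + (y + 49.3)² = 120.63²; (x + 62.7)² + (y + 110.4)² = 61.64²; (x − 91.8)² + (y − 78.4)² = 183.41².
Subtracting pairs of circle equations eliminates x²+y² and gives linear equations (the radical axes):
-330.4 x − 122.2 y = 13934.82
-21.4 x + 255.4 y = -17450.57
Solving the 2×2 system: x ≈ -16.4, y ≈ -69.7 km.
Check against A (with the unrounded x, y): √((x − 102.5)²+(y + 49.3)²) = 120.63 ≈ 120.63 km. ✓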